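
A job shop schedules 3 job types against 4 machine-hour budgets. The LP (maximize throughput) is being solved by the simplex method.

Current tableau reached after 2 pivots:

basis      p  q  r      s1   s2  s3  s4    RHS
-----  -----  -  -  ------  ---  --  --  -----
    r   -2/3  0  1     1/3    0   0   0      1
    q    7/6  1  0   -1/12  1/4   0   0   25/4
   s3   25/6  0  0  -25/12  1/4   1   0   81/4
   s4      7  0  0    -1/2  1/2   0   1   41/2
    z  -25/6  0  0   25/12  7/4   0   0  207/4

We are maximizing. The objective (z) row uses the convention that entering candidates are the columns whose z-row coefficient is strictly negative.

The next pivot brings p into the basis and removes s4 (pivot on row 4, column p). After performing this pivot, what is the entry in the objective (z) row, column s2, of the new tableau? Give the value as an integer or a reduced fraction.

Pivot element is row 4, column p: 7.
Normalize row 4: new (row 4, s2) = (1/2)/7 = 1/14.
z-row ← z-row − (-25/6)·(new row 4): 7/4 − (-25/6)·(1/14) = 43/21.

43/21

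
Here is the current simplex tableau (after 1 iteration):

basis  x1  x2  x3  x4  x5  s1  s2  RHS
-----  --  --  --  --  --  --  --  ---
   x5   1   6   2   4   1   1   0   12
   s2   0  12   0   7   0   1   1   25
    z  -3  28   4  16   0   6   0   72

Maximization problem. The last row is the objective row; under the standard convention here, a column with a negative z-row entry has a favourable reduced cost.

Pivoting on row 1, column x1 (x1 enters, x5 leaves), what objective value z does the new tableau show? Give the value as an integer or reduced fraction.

108

Minimum ratio for x1: 12/1 = 12.
z changes by −(z-row coeff of x1)·ratio = −(-3)·12 = 36.
New z = 72 + 36 = 108.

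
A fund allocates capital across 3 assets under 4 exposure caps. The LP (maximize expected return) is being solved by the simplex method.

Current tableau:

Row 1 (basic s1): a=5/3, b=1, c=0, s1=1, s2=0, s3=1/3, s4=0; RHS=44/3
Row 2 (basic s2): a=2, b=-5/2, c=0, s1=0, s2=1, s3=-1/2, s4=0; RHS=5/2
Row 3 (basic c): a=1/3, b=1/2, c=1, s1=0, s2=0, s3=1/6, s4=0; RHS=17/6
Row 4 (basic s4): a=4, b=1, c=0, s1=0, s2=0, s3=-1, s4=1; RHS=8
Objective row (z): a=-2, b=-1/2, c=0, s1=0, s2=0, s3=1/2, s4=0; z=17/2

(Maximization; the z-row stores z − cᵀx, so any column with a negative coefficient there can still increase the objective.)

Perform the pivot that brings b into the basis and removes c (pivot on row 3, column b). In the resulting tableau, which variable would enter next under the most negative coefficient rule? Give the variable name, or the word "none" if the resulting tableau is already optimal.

a

Pivot element 1/2. New z-row = old z-row − (-1/2)·(row 3/(1/2)).
Updated z-row coefficients: a: -5/3, b: 0, c: 1, s1: 0, s2: 0, s3: 2/3, s4: 0.
The most negative is -5/3 in column a, so a would enter next.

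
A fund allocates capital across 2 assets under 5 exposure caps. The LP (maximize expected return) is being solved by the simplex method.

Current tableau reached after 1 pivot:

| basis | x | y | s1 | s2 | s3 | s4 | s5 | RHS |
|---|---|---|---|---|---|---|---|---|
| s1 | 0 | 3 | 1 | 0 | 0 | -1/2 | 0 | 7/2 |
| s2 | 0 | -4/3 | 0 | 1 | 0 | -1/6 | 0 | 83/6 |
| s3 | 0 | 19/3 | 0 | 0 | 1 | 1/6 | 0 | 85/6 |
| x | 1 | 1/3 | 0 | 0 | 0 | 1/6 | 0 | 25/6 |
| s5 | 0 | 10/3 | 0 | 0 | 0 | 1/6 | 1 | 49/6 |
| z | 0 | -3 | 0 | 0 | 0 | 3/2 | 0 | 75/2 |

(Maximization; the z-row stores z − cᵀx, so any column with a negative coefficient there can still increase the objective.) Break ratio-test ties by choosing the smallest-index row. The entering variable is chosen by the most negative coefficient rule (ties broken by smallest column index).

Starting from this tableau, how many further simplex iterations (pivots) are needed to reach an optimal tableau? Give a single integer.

pivot: y in, s1 out → z = 41
No improving column remains; optimal.

1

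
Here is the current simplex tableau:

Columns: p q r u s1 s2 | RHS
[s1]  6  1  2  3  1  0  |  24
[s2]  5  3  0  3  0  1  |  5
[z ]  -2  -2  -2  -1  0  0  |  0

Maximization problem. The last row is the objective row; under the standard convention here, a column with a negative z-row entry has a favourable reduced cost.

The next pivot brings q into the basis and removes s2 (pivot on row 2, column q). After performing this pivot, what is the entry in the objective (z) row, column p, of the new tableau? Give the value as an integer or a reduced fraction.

Pivot element is row 2, column q: 3.
Normalize row 2: new (row 2, p) = 5/3 = 5/3.
z-row ← z-row − (-2)·(new row 2): -2 − (-2)·(5/3) = 4/3.

4/3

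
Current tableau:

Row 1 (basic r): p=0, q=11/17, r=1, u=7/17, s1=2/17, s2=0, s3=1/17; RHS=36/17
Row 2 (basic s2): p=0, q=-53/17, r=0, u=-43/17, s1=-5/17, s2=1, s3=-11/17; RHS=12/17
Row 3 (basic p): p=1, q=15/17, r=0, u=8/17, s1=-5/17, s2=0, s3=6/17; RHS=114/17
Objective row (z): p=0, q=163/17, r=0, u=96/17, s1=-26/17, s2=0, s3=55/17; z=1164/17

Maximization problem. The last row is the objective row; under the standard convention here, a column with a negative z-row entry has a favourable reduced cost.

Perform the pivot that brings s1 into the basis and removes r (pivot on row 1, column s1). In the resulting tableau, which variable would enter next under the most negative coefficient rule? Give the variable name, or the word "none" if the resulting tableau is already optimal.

none

Pivot element 2/17. New z-row = old z-row − (-26/17)·(row 1/(2/17)).
Updated z-row coefficients: p: 0, q: 18, r: 13, u: 11, s1: 0, s2: 0, s3: 4.
No coefficient is strictly negative; the tableau after this pivot is optimal.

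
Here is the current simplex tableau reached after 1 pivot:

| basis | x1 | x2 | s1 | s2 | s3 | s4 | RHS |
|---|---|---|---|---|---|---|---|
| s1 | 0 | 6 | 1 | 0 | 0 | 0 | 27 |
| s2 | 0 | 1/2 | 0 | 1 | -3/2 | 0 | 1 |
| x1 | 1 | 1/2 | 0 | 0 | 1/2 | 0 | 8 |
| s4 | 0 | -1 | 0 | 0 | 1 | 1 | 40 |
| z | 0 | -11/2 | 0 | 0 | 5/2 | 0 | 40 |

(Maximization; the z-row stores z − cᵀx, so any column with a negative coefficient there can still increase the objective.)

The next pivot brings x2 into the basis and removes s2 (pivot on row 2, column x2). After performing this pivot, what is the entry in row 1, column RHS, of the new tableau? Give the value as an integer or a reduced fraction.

Pivot element is row 2, column x2: 1/2.
Normalize row 2: new (row 2, RHS) = 1/(1/2) = 2.
row 1 ← row 1 − 6·(new row 2): 27 − 6·2 = 15.

15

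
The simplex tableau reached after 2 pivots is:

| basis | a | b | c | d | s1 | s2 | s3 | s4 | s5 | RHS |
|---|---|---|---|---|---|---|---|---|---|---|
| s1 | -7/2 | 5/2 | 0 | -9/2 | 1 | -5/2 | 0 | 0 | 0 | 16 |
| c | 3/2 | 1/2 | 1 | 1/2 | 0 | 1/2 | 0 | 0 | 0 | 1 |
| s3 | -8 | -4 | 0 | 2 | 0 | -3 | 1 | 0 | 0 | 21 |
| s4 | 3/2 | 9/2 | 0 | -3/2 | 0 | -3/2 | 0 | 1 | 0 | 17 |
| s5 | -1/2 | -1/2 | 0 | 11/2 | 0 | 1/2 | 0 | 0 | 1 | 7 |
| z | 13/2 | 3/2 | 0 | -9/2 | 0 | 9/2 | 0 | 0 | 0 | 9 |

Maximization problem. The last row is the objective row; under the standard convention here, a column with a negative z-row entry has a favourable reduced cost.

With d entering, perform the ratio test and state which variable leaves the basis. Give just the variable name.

Ratios: row 1 (s1): entry -9/2 ≤ 0, skip; row 2 (c): 1/(1/2) = 2; row 3 (s3): 21/2 = 21/2; row 4 (s4): entry -3/2 ≤ 0, skip; row 5 (s5): 7/(11/2) = 14/11.
Minimum ratio 14/11 is in the s5 row, so s5 leaves.

s5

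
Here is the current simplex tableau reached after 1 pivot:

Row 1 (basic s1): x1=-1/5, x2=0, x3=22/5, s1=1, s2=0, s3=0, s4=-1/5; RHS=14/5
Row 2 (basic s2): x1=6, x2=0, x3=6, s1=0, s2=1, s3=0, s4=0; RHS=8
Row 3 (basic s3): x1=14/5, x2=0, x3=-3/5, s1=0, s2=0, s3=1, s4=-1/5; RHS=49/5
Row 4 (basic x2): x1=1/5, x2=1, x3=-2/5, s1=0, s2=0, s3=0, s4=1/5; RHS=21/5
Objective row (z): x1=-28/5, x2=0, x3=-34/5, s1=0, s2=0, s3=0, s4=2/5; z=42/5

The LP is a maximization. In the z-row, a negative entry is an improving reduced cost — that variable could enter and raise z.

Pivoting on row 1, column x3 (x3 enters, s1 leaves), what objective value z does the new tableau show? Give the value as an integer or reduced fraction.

Minimum ratio for x3: (14/5)/(22/5) = 7/11.
z changes by −(z-row coeff of x3)·ratio = −(-34/5)·(7/11) = 238/55.
New z = 42/5 + (238/55) = 140/11.

140/11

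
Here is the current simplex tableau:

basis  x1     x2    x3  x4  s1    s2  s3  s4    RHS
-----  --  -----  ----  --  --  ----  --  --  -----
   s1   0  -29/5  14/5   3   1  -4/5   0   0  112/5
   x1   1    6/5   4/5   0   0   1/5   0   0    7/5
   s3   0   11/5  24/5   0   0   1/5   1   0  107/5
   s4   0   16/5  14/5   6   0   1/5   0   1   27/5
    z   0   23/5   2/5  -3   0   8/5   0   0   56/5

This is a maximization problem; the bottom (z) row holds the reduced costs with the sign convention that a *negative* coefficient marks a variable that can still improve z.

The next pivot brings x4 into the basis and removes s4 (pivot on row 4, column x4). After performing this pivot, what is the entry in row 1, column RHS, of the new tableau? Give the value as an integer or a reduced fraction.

Pivot element is row 4, column x4: 6.
Normalize row 4: new (row 4, RHS) = (27/5)/6 = 9/10.
row 1 ← row 1 − 3·(new row 4): 112/5 − 3·(9/10) = 197/10.

197/10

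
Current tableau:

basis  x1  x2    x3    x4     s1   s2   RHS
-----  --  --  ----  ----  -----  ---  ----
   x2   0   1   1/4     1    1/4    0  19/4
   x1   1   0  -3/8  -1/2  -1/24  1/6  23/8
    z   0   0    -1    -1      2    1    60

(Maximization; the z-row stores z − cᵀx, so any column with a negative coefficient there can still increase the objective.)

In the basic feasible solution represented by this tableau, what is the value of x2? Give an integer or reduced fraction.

19/4

x2 is basic (row 1); its value is the RHS of that row: 19/4.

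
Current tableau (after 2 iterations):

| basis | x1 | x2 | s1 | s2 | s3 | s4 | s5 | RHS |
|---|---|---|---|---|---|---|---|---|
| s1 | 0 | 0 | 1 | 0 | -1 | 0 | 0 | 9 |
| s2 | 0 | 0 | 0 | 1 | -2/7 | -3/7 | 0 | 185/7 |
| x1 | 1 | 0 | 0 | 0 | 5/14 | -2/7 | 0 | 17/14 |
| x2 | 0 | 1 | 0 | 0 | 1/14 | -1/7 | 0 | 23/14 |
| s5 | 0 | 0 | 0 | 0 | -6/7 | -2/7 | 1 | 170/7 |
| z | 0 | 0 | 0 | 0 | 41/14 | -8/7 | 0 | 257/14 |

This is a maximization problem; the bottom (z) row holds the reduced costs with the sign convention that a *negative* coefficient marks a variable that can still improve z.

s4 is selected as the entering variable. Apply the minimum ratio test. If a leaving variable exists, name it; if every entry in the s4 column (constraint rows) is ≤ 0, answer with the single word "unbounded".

s4-column entries: row 1: 0, row 2: -3/7, row 3: -2/7, row 4: -1/7, row 5: -2/7. All ≤ 0, so s4 can increase without bound; the LP is unbounded in this direction.

unbounded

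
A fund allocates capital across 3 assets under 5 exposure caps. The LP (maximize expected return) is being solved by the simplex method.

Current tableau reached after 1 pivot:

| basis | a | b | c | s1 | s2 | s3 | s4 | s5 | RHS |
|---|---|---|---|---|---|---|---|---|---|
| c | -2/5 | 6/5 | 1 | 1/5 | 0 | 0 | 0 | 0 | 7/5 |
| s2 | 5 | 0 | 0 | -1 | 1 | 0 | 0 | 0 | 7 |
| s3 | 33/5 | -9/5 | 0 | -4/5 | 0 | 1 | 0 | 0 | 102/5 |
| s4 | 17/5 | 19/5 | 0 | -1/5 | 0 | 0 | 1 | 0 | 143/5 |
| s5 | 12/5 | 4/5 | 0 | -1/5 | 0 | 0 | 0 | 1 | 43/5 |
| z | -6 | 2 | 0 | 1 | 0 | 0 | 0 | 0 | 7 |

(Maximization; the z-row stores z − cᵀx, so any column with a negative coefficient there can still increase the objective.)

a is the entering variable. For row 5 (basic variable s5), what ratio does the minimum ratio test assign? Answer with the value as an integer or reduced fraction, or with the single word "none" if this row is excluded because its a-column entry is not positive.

Ratio = RHS / (a entry) = (43/5) / (12/5) = 43/12.

43/12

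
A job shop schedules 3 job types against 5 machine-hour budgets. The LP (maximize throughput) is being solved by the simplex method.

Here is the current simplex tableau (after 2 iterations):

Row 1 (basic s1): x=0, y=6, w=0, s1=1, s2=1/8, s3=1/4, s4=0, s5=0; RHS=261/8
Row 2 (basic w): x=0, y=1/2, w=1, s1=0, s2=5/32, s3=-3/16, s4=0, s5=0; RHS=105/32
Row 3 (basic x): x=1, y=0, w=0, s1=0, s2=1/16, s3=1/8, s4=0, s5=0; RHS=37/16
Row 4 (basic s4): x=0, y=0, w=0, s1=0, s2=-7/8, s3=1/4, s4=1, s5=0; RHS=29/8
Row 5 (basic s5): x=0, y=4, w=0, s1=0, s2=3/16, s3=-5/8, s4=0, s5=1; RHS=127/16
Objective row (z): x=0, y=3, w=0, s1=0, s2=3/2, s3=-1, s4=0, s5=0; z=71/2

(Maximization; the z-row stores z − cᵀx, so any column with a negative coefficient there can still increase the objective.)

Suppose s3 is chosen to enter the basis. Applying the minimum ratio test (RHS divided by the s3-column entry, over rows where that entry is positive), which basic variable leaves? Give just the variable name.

Ratios: row 1 (s1): (261/8)/(1/4) = 261/2; row 2 (w): entry -3/16 ≤ 0, skip; row 3 (x): (37/16)/(1/8) = 37/2; row 4 (s4): (29/8)/(1/4) = 29/2; row 5 (s5): entry -5/8 ≤ 0, skip.
Minimum ratio 29/2 is in the s4 row, so s4 leaves.

s4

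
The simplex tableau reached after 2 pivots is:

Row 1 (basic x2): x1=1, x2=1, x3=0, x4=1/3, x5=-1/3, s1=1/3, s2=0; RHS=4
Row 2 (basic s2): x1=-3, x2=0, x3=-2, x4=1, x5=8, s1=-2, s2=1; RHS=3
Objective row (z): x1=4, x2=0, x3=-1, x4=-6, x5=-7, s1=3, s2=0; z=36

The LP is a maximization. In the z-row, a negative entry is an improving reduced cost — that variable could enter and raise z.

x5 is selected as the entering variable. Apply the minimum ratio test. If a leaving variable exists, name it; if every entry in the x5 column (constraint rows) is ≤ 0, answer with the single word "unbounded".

s2

Ratios: row 1 (x2): entry -1/3 ≤ 0, skip; row 2 (s2): 3/8 = 3/8.
Minimum ratio is in the s2 row, so s2 leaves.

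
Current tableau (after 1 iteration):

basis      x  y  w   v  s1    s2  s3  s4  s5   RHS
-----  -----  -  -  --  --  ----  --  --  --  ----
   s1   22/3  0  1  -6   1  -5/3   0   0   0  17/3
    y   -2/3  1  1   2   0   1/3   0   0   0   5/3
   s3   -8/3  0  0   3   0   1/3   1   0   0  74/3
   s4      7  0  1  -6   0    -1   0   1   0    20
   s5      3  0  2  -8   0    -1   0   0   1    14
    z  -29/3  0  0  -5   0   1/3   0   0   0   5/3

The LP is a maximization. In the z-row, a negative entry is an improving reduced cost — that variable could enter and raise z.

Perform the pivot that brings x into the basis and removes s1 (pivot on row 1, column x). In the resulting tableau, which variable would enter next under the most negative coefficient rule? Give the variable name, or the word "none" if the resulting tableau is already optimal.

Pivot element 22/3. New z-row = old z-row − (-29/3)·(row 1/(22/3)).
Updated z-row coefficients: x: 0, y: 0, w: 29/22, v: -142/11, s1: 29/22, s2: -41/22, s3: 0, s4: 0, s5: 0.
The most negative is -142/11 in column v, so v would enter next.

v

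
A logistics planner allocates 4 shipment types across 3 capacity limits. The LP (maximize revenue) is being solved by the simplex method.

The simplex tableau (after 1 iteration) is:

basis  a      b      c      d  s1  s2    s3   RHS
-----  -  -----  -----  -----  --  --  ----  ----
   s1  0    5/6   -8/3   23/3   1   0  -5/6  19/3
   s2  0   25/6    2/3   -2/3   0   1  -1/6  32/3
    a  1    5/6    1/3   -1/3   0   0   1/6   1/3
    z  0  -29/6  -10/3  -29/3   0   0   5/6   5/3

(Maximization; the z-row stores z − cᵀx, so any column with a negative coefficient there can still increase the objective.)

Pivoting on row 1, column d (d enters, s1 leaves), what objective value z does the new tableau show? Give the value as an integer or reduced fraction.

Minimum ratio for d: (19/3)/(23/3) = 19/23.
z changes by −(z-row coeff of d)·ratio = −(-29/3)·(19/23) = 551/69.
New z = 5/3 + (551/69) = 222/23.

222/23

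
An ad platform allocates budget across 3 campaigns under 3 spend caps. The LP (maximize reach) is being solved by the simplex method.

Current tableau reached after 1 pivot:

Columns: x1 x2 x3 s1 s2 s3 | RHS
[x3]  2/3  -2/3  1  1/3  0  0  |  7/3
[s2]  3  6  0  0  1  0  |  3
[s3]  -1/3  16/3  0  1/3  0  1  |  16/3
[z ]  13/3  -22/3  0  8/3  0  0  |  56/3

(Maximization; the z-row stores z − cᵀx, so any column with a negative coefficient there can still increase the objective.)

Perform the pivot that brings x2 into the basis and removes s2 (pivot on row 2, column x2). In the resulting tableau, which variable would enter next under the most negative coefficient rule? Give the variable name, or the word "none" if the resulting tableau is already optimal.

Pivot element 6. New z-row = old z-row − (-22/3)·(row 2/6).
Updated z-row coefficients: x1: 8, x2: 0, x3: 0, s1: 8/3, s2: 11/9, s3: 0.
No coefficient is strictly negative; the tableau after this pivot is optimal.

none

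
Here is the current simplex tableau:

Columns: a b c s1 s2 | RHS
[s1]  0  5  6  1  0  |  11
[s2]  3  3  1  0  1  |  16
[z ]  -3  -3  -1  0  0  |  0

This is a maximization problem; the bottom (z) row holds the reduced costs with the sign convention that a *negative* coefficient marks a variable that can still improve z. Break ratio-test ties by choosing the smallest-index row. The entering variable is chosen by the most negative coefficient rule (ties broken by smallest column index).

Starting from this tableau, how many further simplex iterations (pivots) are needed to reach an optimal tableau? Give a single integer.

pivot: a in, s2 out → z = 16
No improving column remains; optimal.

1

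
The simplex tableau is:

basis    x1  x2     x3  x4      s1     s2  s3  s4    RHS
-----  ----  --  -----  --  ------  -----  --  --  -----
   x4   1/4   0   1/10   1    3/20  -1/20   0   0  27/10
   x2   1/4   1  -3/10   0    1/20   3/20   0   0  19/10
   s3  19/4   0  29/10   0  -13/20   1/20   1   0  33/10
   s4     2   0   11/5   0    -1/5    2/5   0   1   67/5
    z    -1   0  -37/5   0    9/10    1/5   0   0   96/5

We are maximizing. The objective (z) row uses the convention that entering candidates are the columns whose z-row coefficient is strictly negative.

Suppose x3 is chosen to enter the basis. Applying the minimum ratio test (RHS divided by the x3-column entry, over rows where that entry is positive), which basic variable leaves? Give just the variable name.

s3

Ratios: row 1 (x4): (27/10)/(1/10) = 27; row 2 (x2): entry -3/10 ≤ 0, skip; row 3 (s3): (33/10)/(29/10) = 33/29; row 4 (s4): (67/5)/(11/5) = 67/11.
Minimum ratio 33/29 is in the s3 row, so s3 leaves.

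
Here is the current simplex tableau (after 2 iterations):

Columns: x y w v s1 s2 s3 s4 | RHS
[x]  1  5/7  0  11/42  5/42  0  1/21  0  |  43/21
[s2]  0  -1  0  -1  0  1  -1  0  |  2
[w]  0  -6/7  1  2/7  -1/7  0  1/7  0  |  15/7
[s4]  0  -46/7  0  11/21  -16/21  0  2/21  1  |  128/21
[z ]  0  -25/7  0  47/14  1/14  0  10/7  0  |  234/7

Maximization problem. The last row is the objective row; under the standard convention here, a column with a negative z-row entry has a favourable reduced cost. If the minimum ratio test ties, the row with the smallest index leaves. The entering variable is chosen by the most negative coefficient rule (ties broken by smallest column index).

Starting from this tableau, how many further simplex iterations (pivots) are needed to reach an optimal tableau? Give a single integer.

pivot: y in, x out → z = 131/3
No improving column remains; optimal.

1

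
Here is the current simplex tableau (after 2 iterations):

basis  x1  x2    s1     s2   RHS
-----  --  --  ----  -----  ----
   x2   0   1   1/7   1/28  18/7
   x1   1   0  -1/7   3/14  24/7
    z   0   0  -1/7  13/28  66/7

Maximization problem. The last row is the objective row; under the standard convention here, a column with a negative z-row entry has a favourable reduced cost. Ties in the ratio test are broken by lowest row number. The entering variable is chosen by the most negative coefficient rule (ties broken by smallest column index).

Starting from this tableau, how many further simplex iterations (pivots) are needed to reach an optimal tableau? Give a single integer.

1

pivot: s1 in, x2 out → z = 12
No improving column remains; optimal.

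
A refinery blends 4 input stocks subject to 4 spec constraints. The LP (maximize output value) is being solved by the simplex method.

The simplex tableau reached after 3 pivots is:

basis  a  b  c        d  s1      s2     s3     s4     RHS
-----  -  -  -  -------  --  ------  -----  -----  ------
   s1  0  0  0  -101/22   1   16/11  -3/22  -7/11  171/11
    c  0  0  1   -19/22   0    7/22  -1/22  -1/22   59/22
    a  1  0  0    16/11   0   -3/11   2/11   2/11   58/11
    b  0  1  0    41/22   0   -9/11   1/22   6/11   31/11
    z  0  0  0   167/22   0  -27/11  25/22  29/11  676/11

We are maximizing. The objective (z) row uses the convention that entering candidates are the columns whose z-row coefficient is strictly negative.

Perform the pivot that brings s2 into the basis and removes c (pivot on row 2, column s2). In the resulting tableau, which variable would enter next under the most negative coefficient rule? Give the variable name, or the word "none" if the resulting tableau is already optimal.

none

Pivot element 7/22. New z-row = old z-row − (-27/11)·(row 2/(7/22)).
Updated z-row coefficients: a: 0, b: 0, c: 54/7, d: 13/14, s1: 0, s2: 0, s3: 11/14, s4: 16/7.
No coefficient is strictly negative; the tableau after this pivot is optimal.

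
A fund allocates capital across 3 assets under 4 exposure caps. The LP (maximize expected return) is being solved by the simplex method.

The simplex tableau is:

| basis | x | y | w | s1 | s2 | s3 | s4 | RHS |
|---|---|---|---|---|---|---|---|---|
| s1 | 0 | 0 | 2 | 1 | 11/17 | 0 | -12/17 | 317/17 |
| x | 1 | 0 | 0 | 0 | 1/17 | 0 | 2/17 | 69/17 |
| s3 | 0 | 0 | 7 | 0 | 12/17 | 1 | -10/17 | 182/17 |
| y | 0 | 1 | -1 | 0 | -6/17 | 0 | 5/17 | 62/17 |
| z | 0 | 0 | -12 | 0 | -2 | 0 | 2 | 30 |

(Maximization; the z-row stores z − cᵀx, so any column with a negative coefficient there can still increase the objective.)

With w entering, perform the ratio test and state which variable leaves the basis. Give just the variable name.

s3

Ratios: row 1 (s1): (317/17)/2 = 317/34; row 2 (x): entry 0 ≤ 0, skip; row 3 (s3): (182/17)/7 = 26/17; row 4 (y): entry -1 ≤ 0, skip.
Minimum ratio 26/17 is in the s3 row, so s3 leaves.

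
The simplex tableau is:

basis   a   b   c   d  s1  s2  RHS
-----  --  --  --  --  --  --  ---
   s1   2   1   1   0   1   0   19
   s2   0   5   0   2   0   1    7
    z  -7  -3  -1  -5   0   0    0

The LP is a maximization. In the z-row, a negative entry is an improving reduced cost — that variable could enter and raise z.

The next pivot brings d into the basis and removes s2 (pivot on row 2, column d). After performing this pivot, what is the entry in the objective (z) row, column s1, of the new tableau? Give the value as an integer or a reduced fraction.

Pivot element is row 2, column d: 2.
Normalize row 2: new (row 2, s1) = 0/2 = 0.
z-row ← z-row − (-5)·(new row 2): 0 − (-5)·0 = 0.

0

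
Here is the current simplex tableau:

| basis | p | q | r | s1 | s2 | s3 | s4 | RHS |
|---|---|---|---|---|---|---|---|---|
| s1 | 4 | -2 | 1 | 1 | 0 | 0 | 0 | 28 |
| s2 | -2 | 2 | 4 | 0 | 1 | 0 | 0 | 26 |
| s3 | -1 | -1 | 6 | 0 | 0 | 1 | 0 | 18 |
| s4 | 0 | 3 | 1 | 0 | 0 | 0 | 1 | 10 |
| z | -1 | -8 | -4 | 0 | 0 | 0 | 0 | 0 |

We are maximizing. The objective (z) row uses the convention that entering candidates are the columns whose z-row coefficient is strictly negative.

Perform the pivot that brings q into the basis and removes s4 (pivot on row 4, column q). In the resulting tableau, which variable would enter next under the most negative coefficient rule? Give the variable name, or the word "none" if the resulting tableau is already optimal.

r

Pivot element 3. New z-row = old z-row − (-8)·(row 4/3).
Updated z-row coefficients: p: -1, q: 0, r: -4/3, s1: 0, s2: 0, s3: 0, s4: 8/3.
The most negative is -4/3 in column r, so r would enter next.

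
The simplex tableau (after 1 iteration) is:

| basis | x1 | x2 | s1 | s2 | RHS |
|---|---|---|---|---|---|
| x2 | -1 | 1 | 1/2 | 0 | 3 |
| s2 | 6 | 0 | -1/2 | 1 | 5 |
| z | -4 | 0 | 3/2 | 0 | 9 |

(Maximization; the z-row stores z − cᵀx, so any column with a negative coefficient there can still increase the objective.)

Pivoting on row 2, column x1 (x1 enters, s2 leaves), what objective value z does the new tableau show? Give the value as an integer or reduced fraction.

Minimum ratio for x1: 5/6 = 5/6.
z changes by −(z-row coeff of x1)·ratio = −(-4)·(5/6) = 10/3.
New z = 9 + (10/3) = 37/3.

37/3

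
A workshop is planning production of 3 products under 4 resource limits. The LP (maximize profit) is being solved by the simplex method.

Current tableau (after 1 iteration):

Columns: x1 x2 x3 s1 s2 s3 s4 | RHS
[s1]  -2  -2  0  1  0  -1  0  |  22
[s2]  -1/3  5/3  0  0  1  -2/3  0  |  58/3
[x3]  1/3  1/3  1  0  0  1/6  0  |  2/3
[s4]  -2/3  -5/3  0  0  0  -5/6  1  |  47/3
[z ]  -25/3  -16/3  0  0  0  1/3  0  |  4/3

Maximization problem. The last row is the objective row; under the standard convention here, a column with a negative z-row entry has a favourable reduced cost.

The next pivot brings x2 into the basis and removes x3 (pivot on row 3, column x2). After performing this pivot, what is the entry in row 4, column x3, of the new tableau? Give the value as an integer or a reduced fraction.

5

Pivot element is row 3, column x2: 1/3.
Normalize row 3: new (row 3, x3) = 1/(1/3) = 3.
row 4 ← row 4 − (-5/3)·(new row 3): 0 − (-5/3)·3 = 5.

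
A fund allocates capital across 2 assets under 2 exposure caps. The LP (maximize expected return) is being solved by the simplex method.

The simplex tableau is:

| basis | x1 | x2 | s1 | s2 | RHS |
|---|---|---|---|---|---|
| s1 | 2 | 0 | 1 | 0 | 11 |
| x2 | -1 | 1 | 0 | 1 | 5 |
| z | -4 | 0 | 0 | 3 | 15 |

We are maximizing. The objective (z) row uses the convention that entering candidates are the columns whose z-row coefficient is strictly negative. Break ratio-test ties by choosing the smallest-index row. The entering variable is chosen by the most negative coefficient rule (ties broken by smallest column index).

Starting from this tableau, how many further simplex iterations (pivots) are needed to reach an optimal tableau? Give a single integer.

1

pivot: x1 in, s1 out → z = 37
No improving column remains; optimal.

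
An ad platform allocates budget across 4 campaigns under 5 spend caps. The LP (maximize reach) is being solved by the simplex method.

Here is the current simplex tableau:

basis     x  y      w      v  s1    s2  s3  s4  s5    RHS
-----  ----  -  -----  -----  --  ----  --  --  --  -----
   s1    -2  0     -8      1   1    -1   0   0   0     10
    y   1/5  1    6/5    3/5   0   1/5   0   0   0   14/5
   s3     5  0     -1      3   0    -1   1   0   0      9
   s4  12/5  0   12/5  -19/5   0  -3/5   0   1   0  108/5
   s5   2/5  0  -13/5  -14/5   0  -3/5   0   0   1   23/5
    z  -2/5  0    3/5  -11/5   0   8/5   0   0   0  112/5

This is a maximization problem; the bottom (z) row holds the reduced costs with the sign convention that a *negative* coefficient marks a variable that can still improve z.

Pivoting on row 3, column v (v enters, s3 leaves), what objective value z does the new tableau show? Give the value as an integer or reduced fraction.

Minimum ratio for v: 9/3 = 3.
z changes by −(z-row coeff of v)·ratio = −(-11/5)·3 = 33/5.
New z = 112/5 + (33/5) = 29.

29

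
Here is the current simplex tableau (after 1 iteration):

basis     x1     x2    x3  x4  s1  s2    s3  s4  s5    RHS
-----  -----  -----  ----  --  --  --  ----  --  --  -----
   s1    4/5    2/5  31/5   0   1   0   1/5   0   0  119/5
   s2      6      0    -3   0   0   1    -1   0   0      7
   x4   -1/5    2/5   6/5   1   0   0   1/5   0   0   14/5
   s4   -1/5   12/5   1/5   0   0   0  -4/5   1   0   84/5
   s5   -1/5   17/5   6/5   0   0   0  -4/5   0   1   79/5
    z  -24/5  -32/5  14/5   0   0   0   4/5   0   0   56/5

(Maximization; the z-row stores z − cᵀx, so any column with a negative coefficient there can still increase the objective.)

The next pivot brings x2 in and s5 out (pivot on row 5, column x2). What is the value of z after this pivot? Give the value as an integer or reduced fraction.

696/17

Minimum ratio for x2: (79/5)/(17/5) = 79/17.
z changes by −(z-row coeff of x2)·ratio = −(-32/5)·(79/17) = 2528/85.
New z = 56/5 + (2528/85) = 696/17.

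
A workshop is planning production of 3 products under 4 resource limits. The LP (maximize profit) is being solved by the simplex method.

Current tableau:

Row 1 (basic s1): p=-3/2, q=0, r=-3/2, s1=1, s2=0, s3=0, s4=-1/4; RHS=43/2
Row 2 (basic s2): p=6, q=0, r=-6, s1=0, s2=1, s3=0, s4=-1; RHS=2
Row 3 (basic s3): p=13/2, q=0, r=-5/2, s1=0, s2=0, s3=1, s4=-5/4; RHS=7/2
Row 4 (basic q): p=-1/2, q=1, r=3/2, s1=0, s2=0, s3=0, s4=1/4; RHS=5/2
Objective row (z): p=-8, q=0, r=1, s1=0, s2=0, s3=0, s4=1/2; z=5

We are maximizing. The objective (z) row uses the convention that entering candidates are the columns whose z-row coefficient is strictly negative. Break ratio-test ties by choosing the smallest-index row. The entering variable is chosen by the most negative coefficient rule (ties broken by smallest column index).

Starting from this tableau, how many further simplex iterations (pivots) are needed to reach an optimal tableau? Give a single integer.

3

pivot: p in, s2 out → z = 23/3
pivot: r in, s3 out → z = 10
pivot: s4 in, q out → z = 113/5
No improving column remains; optimal.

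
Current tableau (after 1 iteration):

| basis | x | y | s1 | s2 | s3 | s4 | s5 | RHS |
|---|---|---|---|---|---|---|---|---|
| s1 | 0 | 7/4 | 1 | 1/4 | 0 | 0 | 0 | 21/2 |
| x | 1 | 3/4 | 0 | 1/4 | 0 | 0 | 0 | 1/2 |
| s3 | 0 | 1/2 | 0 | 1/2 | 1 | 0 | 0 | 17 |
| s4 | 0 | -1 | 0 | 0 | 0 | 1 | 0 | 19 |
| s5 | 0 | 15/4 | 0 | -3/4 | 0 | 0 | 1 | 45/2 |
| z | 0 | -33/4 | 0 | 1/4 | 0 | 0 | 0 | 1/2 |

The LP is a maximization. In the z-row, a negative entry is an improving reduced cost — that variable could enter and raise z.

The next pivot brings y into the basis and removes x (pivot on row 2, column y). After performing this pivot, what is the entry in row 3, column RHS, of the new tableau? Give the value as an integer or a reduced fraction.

Pivot element is row 2, column y: 3/4.
Normalize row 2: new (row 2, RHS) = (1/2)/(3/4) = 2/3.
row 3 ← row 3 − (1/2)·(new row 2): 17 − (1/2)·(2/3) = 50/3.

50/3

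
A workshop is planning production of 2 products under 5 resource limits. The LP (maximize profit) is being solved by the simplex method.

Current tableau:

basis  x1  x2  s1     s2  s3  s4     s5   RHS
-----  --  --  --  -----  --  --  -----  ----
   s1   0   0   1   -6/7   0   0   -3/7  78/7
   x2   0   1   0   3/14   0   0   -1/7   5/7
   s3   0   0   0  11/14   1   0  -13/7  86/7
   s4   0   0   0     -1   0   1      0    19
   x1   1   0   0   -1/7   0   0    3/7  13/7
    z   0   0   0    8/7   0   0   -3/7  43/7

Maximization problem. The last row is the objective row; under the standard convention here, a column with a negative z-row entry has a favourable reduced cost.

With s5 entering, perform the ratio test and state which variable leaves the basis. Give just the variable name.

Ratios: row 1 (s1): entry -3/7 ≤ 0, skip; row 2 (x2): entry -1/7 ≤ 0, skip; row 3 (s3): entry -13/7 ≤ 0, skip; row 4 (s4): entry 0 ≤ 0, skip; row 5 (x1): (13/7)/(3/7) = 13/3.
Minimum ratio 13/3 is in the x1 row, so x1 leaves.

x1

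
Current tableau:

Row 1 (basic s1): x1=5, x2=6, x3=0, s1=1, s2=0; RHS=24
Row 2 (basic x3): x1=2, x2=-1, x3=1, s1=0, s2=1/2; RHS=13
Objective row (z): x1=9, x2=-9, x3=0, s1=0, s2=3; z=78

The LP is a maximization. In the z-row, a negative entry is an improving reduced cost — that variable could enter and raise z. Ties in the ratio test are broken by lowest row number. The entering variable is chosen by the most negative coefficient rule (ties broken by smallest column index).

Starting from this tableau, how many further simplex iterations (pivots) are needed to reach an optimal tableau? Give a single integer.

pivot: x2 in, s1 out → z = 114
No improving column remains; optimal.

1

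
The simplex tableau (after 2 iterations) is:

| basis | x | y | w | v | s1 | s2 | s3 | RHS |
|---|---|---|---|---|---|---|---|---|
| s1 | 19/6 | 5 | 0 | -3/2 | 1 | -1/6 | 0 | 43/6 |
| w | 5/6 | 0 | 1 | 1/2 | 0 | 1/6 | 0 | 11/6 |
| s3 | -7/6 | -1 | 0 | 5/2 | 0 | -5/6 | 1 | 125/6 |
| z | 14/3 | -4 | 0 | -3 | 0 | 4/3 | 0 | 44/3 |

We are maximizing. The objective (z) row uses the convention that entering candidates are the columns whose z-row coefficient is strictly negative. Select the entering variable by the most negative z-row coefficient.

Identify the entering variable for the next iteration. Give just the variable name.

y

Objective-row coefficients: x: 14/3, y: -4, w: 0, v: -3, s1: 0, s2: 4/3, s3: 0.
The most negative is -4 in column y, so y enters.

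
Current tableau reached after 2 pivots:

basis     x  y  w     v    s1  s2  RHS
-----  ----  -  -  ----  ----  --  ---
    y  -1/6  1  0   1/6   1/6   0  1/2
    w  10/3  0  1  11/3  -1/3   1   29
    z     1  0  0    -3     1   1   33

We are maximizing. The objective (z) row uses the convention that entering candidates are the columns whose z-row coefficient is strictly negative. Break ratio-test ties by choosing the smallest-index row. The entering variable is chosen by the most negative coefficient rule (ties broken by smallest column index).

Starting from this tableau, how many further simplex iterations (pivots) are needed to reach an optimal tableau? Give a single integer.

2

pivot: v in, y out → z = 42
pivot: x in, w out → z = 330/7
No improving column remains; optimal.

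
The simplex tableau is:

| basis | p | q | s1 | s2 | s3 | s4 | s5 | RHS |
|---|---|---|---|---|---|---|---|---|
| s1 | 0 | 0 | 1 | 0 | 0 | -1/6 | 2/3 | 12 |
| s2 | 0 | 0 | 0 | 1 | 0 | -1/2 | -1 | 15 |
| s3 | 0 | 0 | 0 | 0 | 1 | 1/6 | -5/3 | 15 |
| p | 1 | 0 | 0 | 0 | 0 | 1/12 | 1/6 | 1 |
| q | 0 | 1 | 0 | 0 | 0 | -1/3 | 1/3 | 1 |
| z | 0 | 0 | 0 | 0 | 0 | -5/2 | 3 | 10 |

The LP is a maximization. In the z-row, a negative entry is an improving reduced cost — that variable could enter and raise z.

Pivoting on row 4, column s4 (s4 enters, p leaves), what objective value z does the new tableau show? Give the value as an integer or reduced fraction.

40

Minimum ratio for s4: 1/(1/12) = 12.
z changes by −(z-row coeff of s4)·ratio = −(-5/2)·12 = 30.
New z = 10 + 30 = 40.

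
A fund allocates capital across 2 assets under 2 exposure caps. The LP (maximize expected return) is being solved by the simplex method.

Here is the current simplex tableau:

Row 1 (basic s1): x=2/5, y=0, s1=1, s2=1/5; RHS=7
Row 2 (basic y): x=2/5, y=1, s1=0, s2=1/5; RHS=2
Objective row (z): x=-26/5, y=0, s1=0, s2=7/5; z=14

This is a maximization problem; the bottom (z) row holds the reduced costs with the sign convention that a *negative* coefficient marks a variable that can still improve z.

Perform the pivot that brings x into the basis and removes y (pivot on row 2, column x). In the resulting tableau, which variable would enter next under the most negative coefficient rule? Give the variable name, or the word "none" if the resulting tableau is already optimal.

none

Pivot element 2/5. New z-row = old z-row − (-26/5)·(row 2/(2/5)).
Updated z-row coefficients: x: 0, y: 13, s1: 0, s2: 4.
No coefficient is strictly negative; the tableau after this pivot is optimal.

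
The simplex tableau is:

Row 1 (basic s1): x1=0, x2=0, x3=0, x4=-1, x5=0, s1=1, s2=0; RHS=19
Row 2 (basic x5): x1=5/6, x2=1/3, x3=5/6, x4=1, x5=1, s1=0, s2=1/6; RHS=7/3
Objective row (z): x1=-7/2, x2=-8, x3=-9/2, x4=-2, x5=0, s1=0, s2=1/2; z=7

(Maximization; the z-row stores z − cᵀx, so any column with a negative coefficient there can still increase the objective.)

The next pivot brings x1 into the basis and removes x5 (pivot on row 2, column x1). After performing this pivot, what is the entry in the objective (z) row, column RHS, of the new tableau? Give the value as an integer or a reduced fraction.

Pivot element is row 2, column x1: 5/6.
Normalize row 2: new (row 2, RHS) = (7/3)/(5/6) = 14/5.
z-row ← z-row − (-7/2)·(new row 2): 7 − (-7/2)·(14/5) = 84/5.

84/5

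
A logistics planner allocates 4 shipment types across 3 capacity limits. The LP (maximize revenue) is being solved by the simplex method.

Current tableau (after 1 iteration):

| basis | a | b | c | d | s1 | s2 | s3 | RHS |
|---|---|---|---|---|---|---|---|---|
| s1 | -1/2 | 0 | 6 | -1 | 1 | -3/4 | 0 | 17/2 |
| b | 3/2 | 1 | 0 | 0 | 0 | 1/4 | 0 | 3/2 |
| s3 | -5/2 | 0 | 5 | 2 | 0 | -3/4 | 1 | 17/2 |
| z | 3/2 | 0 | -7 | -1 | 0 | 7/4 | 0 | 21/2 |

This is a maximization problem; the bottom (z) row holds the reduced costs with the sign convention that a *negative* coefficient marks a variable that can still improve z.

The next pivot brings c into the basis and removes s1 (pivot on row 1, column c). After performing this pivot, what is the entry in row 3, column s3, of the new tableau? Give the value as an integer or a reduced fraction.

1

Pivot element is row 1, column c: 6.
Normalize row 1: new (row 1, s3) = 0/6 = 0.
row 3 ← row 3 − 5·(new row 1): 1 − 5·0 = 1.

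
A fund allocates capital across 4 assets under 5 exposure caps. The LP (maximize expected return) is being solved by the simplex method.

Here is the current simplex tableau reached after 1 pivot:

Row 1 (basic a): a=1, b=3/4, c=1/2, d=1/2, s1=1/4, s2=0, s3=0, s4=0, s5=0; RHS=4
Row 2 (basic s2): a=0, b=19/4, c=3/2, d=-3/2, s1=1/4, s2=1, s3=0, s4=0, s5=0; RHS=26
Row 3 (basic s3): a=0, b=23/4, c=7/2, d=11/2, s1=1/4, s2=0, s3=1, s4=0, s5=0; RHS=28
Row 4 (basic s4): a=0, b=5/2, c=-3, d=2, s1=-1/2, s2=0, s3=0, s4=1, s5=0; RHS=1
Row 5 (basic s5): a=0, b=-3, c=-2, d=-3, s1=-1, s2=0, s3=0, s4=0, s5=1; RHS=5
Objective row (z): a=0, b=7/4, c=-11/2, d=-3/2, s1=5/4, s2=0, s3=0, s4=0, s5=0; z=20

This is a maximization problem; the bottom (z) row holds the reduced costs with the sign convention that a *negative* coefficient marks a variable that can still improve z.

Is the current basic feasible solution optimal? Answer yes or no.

Column c has objective-row coefficient -11/2, which is negative; an improving pivot exists, so not yet optimal.

no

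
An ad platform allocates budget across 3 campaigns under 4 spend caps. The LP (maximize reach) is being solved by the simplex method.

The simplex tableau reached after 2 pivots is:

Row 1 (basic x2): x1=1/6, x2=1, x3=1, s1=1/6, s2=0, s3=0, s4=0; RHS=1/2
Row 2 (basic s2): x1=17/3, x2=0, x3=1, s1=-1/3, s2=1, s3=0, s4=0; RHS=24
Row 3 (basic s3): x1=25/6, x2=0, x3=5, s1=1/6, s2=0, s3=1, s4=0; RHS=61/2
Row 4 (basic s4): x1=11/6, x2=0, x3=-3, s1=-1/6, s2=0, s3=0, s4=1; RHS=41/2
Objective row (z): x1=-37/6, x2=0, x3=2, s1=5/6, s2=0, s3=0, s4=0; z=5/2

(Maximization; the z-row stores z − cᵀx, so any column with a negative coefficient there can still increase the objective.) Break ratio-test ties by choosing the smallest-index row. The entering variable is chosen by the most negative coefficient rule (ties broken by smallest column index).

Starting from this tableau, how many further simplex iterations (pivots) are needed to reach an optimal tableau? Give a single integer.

pivot: x1 in, x2 out → z = 21
No improving column remains; optimal.

1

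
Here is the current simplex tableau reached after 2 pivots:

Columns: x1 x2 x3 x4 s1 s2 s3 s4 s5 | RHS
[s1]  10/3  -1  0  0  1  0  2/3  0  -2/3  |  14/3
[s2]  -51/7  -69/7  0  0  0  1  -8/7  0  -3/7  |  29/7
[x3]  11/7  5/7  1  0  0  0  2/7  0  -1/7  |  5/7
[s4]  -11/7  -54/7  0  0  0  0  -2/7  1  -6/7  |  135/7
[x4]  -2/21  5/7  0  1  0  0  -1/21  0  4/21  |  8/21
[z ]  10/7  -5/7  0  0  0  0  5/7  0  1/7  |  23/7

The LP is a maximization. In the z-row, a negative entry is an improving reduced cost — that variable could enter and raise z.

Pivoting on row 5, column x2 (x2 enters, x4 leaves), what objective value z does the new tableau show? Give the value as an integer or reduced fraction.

Minimum ratio for x2: (8/21)/(5/7) = 8/15.
z changes by −(z-row coeff of x2)·ratio = −(-5/7)·(8/15) = 8/21.
New z = 23/7 + (8/21) = 11/3.

11/3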